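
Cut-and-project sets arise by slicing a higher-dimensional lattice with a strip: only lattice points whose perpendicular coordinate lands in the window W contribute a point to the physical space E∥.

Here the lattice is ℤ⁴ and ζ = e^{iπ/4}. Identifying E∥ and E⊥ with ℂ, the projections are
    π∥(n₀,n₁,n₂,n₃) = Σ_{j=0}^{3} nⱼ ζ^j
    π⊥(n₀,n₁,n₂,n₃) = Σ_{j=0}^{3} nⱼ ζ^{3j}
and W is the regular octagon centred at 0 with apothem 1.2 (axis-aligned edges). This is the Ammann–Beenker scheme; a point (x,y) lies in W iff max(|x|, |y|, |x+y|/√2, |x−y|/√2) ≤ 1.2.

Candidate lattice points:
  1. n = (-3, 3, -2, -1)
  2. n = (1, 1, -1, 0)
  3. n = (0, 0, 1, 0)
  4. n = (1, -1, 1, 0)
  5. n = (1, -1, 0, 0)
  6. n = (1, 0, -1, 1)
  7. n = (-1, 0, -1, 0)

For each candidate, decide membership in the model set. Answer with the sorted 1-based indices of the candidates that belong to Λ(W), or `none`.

π⊥(n) = n₀ + n₁ζ³ + n₂ζ⁶ + n₃ζ⁹ where ζ = e^{iπ/4}.
#1 (-3, 3, -2, -1): internal (-5.828427, 3.414214); octagon support 6.535534 vs apothem 1.2 → ∉ W
#2 (1, 1, -1, 0): internal (0.292893, 1.707107); octagon support 1.707107 vs apothem 1.2 → ∉ W
#3 (0, 0, 1, 0): internal (0.000000, -1.000000); octagon support 1.000000 vs apothem 1.2 → ∈ W
#4 (1, -1, 1, 0): internal (1.707107, -1.707107); octagon support 2.414214 vs apothem 1.2 → ∉ W
#5 (1, -1, 0, 0): internal (1.707107, -0.707107); octagon support 1.707107 vs apothem 1.2 → ∉ W
#6 (1, 0, -1, 1): internal (1.707107, 1.707107); octagon support 2.414214 vs apothem 1.2 → ∉ W
#7 (-1, 0, -1, 0): internal (-1.000000, 1.000000); octagon support 1.414214 vs apothem 1.2 → ∉ W

3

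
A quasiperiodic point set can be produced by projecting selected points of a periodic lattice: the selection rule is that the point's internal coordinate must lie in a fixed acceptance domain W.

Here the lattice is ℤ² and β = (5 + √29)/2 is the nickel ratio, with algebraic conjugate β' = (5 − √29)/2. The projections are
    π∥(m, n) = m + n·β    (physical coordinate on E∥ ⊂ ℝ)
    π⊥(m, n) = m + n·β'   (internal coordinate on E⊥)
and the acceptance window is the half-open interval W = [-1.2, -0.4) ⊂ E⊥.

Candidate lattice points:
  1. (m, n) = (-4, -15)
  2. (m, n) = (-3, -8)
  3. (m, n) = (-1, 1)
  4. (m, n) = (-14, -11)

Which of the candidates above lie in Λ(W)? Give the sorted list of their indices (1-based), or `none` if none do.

β' = (5−√29)/2 ≈ -0.192582.
[1] lift (-4,-15): star map gives -1.111264; window check -1.2 ≤ -1.111264 < -0.4 is true → IN Λ
[2] lift (-3,-8): star map gives -1.459341; window check -1.2 ≤ -1.459341 < -0.4 is false → out
[3] lift (-1,1): star map gives -1.192582; window check -1.2 ≤ -1.192582 < -0.4 is true → IN Λ
[4] lift (-14,-11): star map gives -11.881594; window check -1.2 ≤ -11.881594 < -0.4 is false → out

1, 3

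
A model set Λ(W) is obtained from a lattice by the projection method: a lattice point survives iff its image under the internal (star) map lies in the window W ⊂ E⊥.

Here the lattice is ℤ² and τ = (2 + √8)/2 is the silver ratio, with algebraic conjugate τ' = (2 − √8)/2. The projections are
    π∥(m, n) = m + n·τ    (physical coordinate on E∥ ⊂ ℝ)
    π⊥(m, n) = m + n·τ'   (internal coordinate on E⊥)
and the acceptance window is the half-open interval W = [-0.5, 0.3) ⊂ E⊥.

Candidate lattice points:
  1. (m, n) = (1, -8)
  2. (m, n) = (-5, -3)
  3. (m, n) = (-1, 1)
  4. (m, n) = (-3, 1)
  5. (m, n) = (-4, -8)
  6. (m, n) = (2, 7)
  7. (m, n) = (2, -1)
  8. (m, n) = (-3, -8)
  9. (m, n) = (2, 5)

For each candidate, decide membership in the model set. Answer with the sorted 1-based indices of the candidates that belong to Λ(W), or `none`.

Numerically τ ≈ 2.414214 and τ' = −1/τ ≈ -0.414214.
candidate 1: (m,n)=(1,-8) → π∥ = 1-8·τ ≈ -18.313708, π⊥ = 1-8·τ' ≈ 4.313708 ∉ [-0.5, 0.3) ⇒ out
candidate 2: (m,n)=(-5,-3) → π∥ = -5-3·τ ≈ -12.242641, π⊥ = -5-3·τ' ≈ -3.757359 ∉ [-0.5, 0.3) ⇒ out
candidate 3: (m,n)=(-1,1) → π∥ = -1+1·τ ≈ 1.414214, π⊥ = -1+1·τ' ≈ -1.414214 ∉ [-0.5, 0.3) ⇒ out
candidate 4: (m,n)=(-3,1) → π∥ = -3+1·τ ≈ -0.585786, π⊥ = -3+1·τ' ≈ -3.414214 ∉ [-0.5, 0.3) ⇒ out
candidate 5: (m,n)=(-4,-8) → π∥ = -4-8·τ ≈ -23.313708, π⊥ = -4-8·τ' ≈ -0.686292 ∉ [-0.5, 0.3) ⇒ out
candidate 6: (m,n)=(2,7) → π∥ = 2+7·τ ≈ 18.899495, π⊥ = 2+7·τ' ≈ -0.899495 ∉ [-0.5, 0.3) ⇒ out
candidate 7: (m,n)=(2,-1) → π∥ = 2-1·τ ≈ -0.414214, π⊥ = 2-1·τ' ≈ 2.414214 ∉ [-0.5, 0.3) ⇒ out
candidate 8: (m,n)=(-3,-8) → π∥ = -3-8·τ ≈ -22.313708, π⊥ = -3-8·τ' ≈ 0.313708 ∉ [-0.5, 0.3) ⇒ out
candidate 9: (m,n)=(2,5) → π∥ = 2+5·τ ≈ 14.071068, π⊥ = 2+5·τ' ≈ -0.071068 ∈ [-0.5, 0.3) ⇒ IN Λ

9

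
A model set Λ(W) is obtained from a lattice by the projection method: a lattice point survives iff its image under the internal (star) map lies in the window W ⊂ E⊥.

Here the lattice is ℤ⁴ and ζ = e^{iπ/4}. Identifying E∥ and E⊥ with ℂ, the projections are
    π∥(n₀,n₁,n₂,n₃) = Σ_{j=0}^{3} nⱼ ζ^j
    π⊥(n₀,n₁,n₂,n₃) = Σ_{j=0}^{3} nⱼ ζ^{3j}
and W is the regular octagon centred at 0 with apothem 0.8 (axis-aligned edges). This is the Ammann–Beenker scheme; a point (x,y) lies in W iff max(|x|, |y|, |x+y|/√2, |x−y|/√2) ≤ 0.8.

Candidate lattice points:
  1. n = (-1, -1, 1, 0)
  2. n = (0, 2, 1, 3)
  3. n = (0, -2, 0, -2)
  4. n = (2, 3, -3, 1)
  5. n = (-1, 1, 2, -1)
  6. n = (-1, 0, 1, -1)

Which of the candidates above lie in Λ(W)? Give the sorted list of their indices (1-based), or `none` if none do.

π⊥(n) = n₀ + n₁ζ³ + n₂ζ⁶ + n₃ζ⁹ where ζ = e^{iπ/4}.
#1 (-1, -1, 1, 0): internal (-0.292893, -1.707107); octagon support 1.707107 vs apothem 0.8 → ∉ W
#2 (0, 2, 1, 3): internal (0.707107, 2.535534); octagon support 2.535534 vs apothem 0.8 → ∉ W
#3 (0, -2, 0, -2): internal (0.000000, -2.828427); octagon support 2.828427 vs apothem 0.8 → ∉ W
#4 (2, 3, -3, 1): internal (0.585786, 5.828427); octagon support 5.828427 vs apothem 0.8 → ∉ W
#5 (-1, 1, 2, -1): internal (-2.414214, -2.000000); octagon support 3.121320 vs apothem 0.8 → ∉ W
#6 (-1, 0, 1, -1): internal (-1.707107, -1.707107); octagon support 2.414214 vs apothem 0.8 → ∉ W

none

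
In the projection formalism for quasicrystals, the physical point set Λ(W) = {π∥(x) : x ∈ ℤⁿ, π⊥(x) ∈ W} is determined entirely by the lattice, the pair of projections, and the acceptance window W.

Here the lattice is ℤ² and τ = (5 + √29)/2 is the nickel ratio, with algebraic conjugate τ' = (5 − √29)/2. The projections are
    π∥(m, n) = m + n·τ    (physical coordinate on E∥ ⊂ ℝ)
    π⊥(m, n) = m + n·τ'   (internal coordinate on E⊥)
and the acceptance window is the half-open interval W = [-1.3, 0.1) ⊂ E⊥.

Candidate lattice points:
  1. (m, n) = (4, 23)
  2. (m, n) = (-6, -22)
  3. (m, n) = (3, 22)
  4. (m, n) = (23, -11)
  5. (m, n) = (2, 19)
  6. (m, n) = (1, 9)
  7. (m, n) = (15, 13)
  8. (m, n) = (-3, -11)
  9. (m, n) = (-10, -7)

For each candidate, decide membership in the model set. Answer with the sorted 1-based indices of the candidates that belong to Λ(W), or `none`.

Compute τ' = (5−√29)/2 = -0.1926, so π⊥(m,n) = m -0.1926·n.
[1] lift (4,23): star map gives -0.4294; window check -1.3 ≤ -0.4294 < 0.1 is true → IN Λ
[2] lift (-6,-22): star map gives -1.7632; window check -1.3 ≤ -1.7632 < 0.1 is false → out
[3] lift (3,22): star map gives -1.2368; window check -1.3 ≤ -1.2368 < 0.1 is true → IN Λ
[4] lift (23,-11): star map gives 25.1184; window check -1.3 ≤ 25.1184 < 0.1 is false → out
[5] lift (2,19): star map gives -1.6591; window check -1.3 ≤ -1.6591 < 0.1 is false → out
[6] lift (1,9): star map gives -0.7332; window check -1.3 ≤ -0.7332 < 0.1 is true → IN Λ
[7] lift (15,13): star map gives 12.4964; window check -1.3 ≤ 12.4964 < 0.1 is false → out
[8] lift (-3,-11): star map gives -0.8816; window check -1.3 ≤ -0.8816 < 0.1 is true → IN Λ
[9] lift (-10,-7): star map gives -8.6519; window check -1.3 ≤ -8.6519 < 0.1 is false → out

1, 3, 6, 8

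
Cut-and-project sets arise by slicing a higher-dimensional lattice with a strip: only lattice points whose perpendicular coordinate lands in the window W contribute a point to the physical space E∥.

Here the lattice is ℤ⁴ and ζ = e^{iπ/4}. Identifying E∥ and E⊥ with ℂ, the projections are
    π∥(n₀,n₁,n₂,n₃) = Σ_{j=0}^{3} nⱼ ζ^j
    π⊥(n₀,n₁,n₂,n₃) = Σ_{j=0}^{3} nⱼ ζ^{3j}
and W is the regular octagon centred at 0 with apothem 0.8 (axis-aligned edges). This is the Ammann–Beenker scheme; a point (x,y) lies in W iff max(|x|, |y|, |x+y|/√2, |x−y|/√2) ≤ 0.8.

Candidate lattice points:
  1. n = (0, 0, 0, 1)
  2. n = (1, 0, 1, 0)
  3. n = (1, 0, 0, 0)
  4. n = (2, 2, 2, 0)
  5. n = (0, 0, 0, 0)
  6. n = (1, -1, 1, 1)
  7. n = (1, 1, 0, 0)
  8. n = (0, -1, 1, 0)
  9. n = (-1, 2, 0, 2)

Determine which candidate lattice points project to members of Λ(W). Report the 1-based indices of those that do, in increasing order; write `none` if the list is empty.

π⊥(n) = n₀ + n₁ζ³ + n₂ζ⁶ + n₃ζ⁹ where ζ = e^{iπ/4}.
#1 (0, 0, 0, 1): internal (0.7071, 0.7071); octagon support 1.0000 vs apothem 0.8 → ∉ W
#2 (1, 0, 1, 0): internal (1.0000, -1.0000); octagon support 1.4142 vs apothem 0.8 → ∉ W
#3 (1, 0, 0, 0): internal (1.0000, 0.0000); octagon support 1.0000 vs apothem 0.8 → ∉ W
#4 (2, 2, 2, 0): internal (0.5858, -0.5858); octagon support 0.8284 vs apothem 0.8 → ∉ W
#5 (0, 0, 0, 0): internal (0.0000, 0.0000); octagon support 0.0000 vs apothem 0.8 → ∈ W
#6 (1, -1, 1, 1): internal (2.4142, -1.0000); octagon support 2.4142 vs apothem 0.8 → ∉ W
#7 (1, 1, 0, 0): internal (0.2929, 0.7071); octagon support 0.7071 vs apothem 0.8 → ∈ W
#8 (0, -1, 1, 0): internal (0.7071, -1.7071); octagon support 1.7071 vs apothem 0.8 → ∉ W
#9 (-1, 2, 0, 2): internal (-1.0000, 2.8284); octagon support 2.8284 vs apothem 0.8 → ∉ W

5, 7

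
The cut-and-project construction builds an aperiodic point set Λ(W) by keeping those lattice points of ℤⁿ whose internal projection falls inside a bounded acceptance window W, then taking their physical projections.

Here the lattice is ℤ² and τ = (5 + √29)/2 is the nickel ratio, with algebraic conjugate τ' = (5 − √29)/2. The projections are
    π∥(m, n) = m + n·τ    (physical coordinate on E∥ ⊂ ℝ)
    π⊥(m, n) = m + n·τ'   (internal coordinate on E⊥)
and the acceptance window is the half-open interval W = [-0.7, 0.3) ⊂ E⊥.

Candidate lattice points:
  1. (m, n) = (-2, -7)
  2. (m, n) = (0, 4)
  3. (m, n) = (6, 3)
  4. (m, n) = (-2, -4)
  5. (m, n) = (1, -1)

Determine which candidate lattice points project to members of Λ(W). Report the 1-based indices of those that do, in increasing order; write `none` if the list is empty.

1

Numerically τ ≈ 5.1926 and τ' = −1/τ ≈ -0.1926.
[1] lift (-2,-7): star map gives -0.6519; window check -0.7 ≤ -0.6519 < 0.3 is true → IN Λ
[2] lift (0,4): star map gives -0.7703; window check -0.7 ≤ -0.7703 < 0.3 is false → out
[3] lift (6,3): star map gives 5.4223; window check -0.7 ≤ 5.4223 < 0.3 is false → out
[4] lift (-2,-4): star map gives -1.2297; window check -0.7 ≤ -1.2297 < 0.3 is false → out
[5] lift (1,-1): star map gives 1.1926; window check -0.7 ≤ 1.1926 < 0.3 is false → out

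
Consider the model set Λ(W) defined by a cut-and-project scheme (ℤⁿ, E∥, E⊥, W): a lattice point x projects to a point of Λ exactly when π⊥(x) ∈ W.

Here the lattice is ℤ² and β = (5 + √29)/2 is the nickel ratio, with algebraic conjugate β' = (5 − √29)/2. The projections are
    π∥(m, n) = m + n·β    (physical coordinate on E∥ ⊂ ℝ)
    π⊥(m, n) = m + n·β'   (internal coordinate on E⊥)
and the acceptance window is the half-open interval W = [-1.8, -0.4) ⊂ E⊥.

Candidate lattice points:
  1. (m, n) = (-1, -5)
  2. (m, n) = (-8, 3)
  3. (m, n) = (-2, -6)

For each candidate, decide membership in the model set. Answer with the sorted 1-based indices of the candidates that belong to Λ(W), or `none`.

3

Numerically β ≈ 5.19258 and β' = −1/β ≈ -0.19258.
[1] lift (-1,-5): star map gives -0.03709; window check -1.8 ≤ -0.03709 < -0.4 is false → out
[2] lift (-8,3): star map gives -8.57775; window check -1.8 ≤ -8.57775 < -0.4 is false → out
[3] lift (-2,-6): star map gives -0.84451; window check -1.8 ≤ -0.84451 < -0.4 is true → IN Λ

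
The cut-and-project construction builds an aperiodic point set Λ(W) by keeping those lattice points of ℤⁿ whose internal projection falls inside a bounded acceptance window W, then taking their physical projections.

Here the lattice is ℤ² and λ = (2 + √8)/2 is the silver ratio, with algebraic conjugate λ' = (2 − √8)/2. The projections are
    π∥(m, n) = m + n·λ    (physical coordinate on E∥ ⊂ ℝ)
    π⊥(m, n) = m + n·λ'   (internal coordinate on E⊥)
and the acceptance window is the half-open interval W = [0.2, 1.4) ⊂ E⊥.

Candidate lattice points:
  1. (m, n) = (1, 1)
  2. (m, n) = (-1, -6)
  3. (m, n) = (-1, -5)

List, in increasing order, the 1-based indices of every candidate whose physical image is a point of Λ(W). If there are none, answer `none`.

1, 3

Compute λ' = (2−√8)/2 = -0.414214, so π⊥(m,n) = m -0.414214·n.
candidate 1: (m,n)=(1,1) → π∥ = 1+1·λ ≈ 3.414214, π⊥ = 1+1·λ' ≈ 0.585786 ∈ [0.2, 1.4) ⇒ IN Λ
candidate 2: (m,n)=(-1,-6) → π∥ = -1-6·λ ≈ -15.485281, π⊥ = -1-6·λ' ≈ 1.485281 ∉ [0.2, 1.4) ⇒ out
candidate 3: (m,n)=(-1,-5) → π∥ = -1-5·λ ≈ -13.071068, π⊥ = -1-5·λ' ≈ 1.071068 ∈ [0.2, 1.4) ⇒ IN Λ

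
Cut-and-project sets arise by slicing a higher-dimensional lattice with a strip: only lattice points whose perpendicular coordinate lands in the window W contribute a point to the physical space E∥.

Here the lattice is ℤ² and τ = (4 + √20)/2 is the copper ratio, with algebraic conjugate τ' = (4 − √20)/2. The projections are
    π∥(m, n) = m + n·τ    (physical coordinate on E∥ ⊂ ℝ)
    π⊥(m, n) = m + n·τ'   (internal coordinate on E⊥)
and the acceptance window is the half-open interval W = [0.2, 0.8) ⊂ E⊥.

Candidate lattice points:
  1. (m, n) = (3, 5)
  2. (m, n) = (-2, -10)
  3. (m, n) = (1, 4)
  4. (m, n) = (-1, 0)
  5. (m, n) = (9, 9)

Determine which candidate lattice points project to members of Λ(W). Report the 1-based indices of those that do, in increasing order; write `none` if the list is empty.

Numerically τ ≈ 4.2361 and τ' = −1/τ ≈ -0.2361.
[1] lift (3,5): star map gives 1.8197; window check 0.2 ≤ 1.8197 < 0.8 is false → out
[2] lift (-2,-10): star map gives 0.3607; window check 0.2 ≤ 0.3607 < 0.8 is true → IN Λ
[3] lift (1,4): star map gives 0.0557; window check 0.2 ≤ 0.0557 < 0.8 is false → out
[4] lift (-1,0): star map gives -1.0000; window check 0.2 ≤ -1.0000 < 0.8 is false → out
[5] lift (9,9): star map gives 6.8754; window check 0.2 ≤ 6.8754 < 0.8 is false → out

2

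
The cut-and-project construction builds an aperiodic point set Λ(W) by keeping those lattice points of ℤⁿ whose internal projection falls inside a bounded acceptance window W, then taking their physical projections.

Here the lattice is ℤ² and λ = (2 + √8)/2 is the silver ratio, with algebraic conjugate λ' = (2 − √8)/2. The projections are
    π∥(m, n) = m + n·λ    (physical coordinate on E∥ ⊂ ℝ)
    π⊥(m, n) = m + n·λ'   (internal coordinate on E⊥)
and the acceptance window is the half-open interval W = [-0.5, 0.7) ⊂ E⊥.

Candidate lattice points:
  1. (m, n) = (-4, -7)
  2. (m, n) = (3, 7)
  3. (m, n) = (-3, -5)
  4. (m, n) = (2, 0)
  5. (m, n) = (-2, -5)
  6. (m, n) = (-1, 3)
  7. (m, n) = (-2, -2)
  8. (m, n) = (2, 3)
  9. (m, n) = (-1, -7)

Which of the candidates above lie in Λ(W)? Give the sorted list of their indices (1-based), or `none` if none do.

2, 5

Compute λ' = (2−√8)/2 = -0.4142, so π⊥(m,n) = m -0.4142·n.
candidate 1: (m,n)=(-4,-7) → π∥ = -4-7·λ ≈ -20.8995, π⊥ = -4-7·λ' ≈ -1.1005 ∉ [-0.5, 0.7) ⇒ out
candidate 2: (m,n)=(3,7) → π∥ = 3+7·λ ≈ 19.8995, π⊥ = 3+7·λ' ≈ 0.1005 ∈ [-0.5, 0.7) ⇒ IN Λ
candidate 3: (m,n)=(-3,-5) → π∥ = -3-5·λ ≈ -15.0711, π⊥ = -3-5·λ' ≈ -0.9289 ∉ [-0.5, 0.7) ⇒ out
candidate 4: (m,n)=(2,0) → π∥ = 2+0·λ ≈ 2.0000, π⊥ = 2+0·λ' ≈ 2.0000 ∉ [-0.5, 0.7) ⇒ out
candidate 5: (m,n)=(-2,-5) → π∥ = -2-5·λ ≈ -14.0711, π⊥ = -2-5·λ' ≈ 0.0711 ∈ [-0.5, 0.7) ⇒ IN Λ
candidate 6: (m,n)=(-1,3) → π∥ = -1+3·λ ≈ 6.2426, π⊥ = -1+3·λ' ≈ -2.2426 ∉ [-0.5, 0.7) ⇒ out
candidate 7: (m,n)=(-2,-2) → π∥ = -2-2·λ ≈ -6.8284, π⊥ = -2-2·λ' ≈ -1.1716 ∉ [-0.5, 0.7) ⇒ out
candidate 8: (m,n)=(2,3) → π∥ = 2+3·λ ≈ 9.2426, π⊥ = 2+3·λ' ≈ 0.7574 ∉ [-0.5, 0.7) ⇒ out
candidate 9: (m,n)=(-1,-7) → π∥ = -1-7·λ ≈ -17.8995, π⊥ = -1-7·λ' ≈ 1.8995 ∉ [-0.5, 0.7) ⇒ out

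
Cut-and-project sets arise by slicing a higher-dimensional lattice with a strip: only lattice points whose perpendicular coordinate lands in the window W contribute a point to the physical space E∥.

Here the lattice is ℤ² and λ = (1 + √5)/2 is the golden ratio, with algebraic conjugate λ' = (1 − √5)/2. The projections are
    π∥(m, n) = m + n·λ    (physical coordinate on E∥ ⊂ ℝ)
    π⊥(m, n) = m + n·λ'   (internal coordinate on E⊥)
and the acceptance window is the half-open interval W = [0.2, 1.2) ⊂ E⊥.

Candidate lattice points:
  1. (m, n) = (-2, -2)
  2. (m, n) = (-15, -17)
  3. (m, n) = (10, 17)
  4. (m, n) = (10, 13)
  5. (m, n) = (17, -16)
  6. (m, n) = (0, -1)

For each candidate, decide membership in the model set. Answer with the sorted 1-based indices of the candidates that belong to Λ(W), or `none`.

Compute λ' = (1−√5)/2 = -0.6180, so π⊥(m,n) = m -0.6180·n.
candidate 1: (m,n)=(-2,-2) → π∥ = -2-2·λ ≈ -5.2361, π⊥ = -2-2·λ' ≈ -0.7639 ∉ [0.2, 1.2) ⇒ out
candidate 2: (m,n)=(-15,-17) → π∥ = -15-17·λ ≈ -42.5066, π⊥ = -15-17·λ' ≈ -4.4934 ∉ [0.2, 1.2) ⇒ out
candidate 3: (m,n)=(10,17) → π∥ = 10+17·λ ≈ 37.5066, π⊥ = 10+17·λ' ≈ -0.5066 ∉ [0.2, 1.2) ⇒ out
candidate 4: (m,n)=(10,13) → π∥ = 10+13·λ ≈ 31.0344, π⊥ = 10+13·λ' ≈ 1.9656 ∉ [0.2, 1.2) ⇒ out
candidate 5: (m,n)=(17,-16) → π∥ = 17-16·λ ≈ -8.8885, π⊥ = 17-16·λ' ≈ 26.8885 ∉ [0.2, 1.2) ⇒ out
candidate 6: (m,n)=(0,-1) → π∥ = 0-1·λ ≈ -1.6180, π⊥ = 0-1·λ' ≈ 0.6180 ∈ [0.2, 1.2) ⇒ IN Λ

6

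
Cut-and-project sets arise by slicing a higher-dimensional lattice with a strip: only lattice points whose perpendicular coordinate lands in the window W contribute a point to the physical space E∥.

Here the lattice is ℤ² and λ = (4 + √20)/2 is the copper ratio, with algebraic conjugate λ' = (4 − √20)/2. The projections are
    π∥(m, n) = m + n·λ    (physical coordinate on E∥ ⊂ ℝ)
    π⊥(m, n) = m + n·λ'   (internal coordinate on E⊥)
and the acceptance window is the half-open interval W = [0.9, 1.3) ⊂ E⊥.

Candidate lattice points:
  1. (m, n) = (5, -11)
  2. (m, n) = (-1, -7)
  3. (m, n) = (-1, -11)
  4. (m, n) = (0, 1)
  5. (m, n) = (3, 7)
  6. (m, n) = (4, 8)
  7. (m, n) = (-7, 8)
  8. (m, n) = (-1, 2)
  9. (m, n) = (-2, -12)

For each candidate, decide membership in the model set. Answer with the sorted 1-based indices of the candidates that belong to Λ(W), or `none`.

λ' = (4−√20)/2 ≈ -0.2361.
candidate 1: (m,n)=(5,-11) → π∥ = 5-11·λ ≈ -41.5967, π⊥ = 5-11·λ' ≈ 7.5967 ∉ [0.9, 1.3) ⇒ out
candidate 2: (m,n)=(-1,-7) → π∥ = -1-7·λ ≈ -30.6525, π⊥ = -1-7·λ' ≈ 0.6525 ∉ [0.9, 1.3) ⇒ out
candidate 3: (m,n)=(-1,-11) → π∥ = -1-11·λ ≈ -47.5967, π⊥ = -1-11·λ' ≈ 1.5967 ∉ [0.9, 1.3) ⇒ out
candidate 4: (m,n)=(0,1) → π∥ = 0+1·λ ≈ 4.2361, π⊥ = 0+1·λ' ≈ -0.2361 ∉ [0.9, 1.3) ⇒ out
candidate 5: (m,n)=(3,7) → π∥ = 3+7·λ ≈ 32.6525, π⊥ = 3+7·λ' ≈ 1.3475 ∉ [0.9, 1.3) ⇒ out
candidate 6: (m,n)=(4,8) → π∥ = 4+8·λ ≈ 37.8885, π⊥ = 4+8·λ' ≈ 2.1115 ∉ [0.9, 1.3) ⇒ out
candidate 7: (m,n)=(-7,8) → π∥ = -7+8·λ ≈ 26.8885, π⊥ = -7+8·λ' ≈ -8.8885 ∉ [0.9, 1.3) ⇒ out
candidate 8: (m,n)=(-1,2) → π∥ = -1+2·λ ≈ 7.4721, π⊥ = -1+2·λ' ≈ -1.4721 ∉ [0.9, 1.3) ⇒ out
candidate 9: (m,n)=(-2,-12) → π∥ = -2-12·λ ≈ -52.8328, π⊥ = -2-12·λ' ≈ 0.8328 ∉ [0.9, 1.3) ⇒ out

none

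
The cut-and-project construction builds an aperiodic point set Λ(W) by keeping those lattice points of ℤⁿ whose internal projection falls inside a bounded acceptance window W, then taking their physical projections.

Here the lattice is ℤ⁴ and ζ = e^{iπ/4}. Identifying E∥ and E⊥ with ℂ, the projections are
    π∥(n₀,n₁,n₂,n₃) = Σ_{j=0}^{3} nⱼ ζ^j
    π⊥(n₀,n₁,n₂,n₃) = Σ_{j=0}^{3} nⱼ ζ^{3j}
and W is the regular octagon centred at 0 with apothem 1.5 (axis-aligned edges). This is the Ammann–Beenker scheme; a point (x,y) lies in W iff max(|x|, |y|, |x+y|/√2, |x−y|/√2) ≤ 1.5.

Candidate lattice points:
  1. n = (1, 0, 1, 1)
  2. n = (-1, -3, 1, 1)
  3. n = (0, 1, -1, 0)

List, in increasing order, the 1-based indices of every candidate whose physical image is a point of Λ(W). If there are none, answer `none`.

none

π⊥(n) = n₀ + n₁ζ³ + n₂ζ⁶ + n₃ζ⁹ where ζ = e^{iπ/4}.
#1 (1, 0, 1, 1): internal (1.707107, -0.292893); octagon support 1.707107 vs apothem 1.5 → ∉ W
#2 (-1, -3, 1, 1): internal (1.828427, -2.414214); octagon support 3.000000 vs apothem 1.5 → ∉ W
#3 (0, 1, -1, 0): internal (-0.707107, 1.707107); octagon support 1.707107 vs apothem 1.5 → ∉ W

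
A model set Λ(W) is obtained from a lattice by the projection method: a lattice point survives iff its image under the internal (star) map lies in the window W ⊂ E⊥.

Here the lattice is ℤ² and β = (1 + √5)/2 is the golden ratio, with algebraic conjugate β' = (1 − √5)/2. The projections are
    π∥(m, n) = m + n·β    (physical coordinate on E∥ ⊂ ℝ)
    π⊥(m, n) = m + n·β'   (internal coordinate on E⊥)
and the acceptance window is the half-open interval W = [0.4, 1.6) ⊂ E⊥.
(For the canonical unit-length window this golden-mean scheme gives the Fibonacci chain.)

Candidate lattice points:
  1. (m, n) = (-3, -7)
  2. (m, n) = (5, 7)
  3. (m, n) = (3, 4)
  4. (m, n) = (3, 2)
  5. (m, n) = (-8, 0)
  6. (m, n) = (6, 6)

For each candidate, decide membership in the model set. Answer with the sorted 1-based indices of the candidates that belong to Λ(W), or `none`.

Numerically β ≈ 1.61803 and β' = −1/β ≈ -0.61803.
#1 (-3,-7): internal coord -3 + (-7)·β' = +1.32624; +1.32624 ∈ [0.4, 1.6) → IN Λ
#2 (5,7): internal coord 5 + (7)·β' = +0.67376; +0.67376 ∈ [0.4, 1.6) → IN Λ
#3 (3,4): internal coord 3 + (4)·β' = +0.52786; +0.52786 ∈ [0.4, 1.6) → IN Λ
#4 (3,2): internal coord 3 + (2)·β' = +1.76393; +1.76393 ∉ [0.4, 1.6) → out
#5 (-8,0): internal coord -8 + (0)·β' = -8.00000; -8.00000 ∉ [0.4, 1.6) → out
#6 (6,6): internal coord 6 + (6)·β' = +2.29180; +2.29180 ∉ [0.4, 1.6) → out

1, 2, 3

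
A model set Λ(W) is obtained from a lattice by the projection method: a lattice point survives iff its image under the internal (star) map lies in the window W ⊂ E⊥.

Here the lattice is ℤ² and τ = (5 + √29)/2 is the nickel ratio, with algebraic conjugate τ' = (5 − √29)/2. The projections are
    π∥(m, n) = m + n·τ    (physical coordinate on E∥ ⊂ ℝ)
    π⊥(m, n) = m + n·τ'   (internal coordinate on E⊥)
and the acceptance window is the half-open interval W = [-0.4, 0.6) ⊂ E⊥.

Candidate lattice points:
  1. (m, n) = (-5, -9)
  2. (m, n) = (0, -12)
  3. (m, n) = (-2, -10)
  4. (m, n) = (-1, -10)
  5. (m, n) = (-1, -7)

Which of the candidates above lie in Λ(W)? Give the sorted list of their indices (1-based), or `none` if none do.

Compute τ' = (5−√29)/2 = -0.19258, so π⊥(m,n) = m -0.19258·n.
candidate 1: (m,n)=(-5,-9) → π∥ = -5-9·τ ≈ -51.73324, π⊥ = -5-9·τ' ≈ -3.26676 ∉ [-0.4, 0.6) ⇒ out
candidate 2: (m,n)=(0,-12) → π∥ = 0-12·τ ≈ -62.31099, π⊥ = 0-12·τ' ≈ 2.31099 ∉ [-0.4, 0.6) ⇒ out
candidate 3: (m,n)=(-2,-10) → π∥ = -2-10·τ ≈ -53.92582, π⊥ = -2-10·τ' ≈ -0.07418 ∈ [-0.4, 0.6) ⇒ IN Λ
candidate 4: (m,n)=(-1,-10) → π∥ = -1-10·τ ≈ -52.92582, π⊥ = -1-10·τ' ≈ 0.92582 ∉ [-0.4, 0.6) ⇒ out
candidate 5: (m,n)=(-1,-7) → π∥ = -1-7·τ ≈ -37.34808, π⊥ = -1-7·τ' ≈ 0.34808 ∈ [-0.4, 0.6) ⇒ IN Λ

3, 5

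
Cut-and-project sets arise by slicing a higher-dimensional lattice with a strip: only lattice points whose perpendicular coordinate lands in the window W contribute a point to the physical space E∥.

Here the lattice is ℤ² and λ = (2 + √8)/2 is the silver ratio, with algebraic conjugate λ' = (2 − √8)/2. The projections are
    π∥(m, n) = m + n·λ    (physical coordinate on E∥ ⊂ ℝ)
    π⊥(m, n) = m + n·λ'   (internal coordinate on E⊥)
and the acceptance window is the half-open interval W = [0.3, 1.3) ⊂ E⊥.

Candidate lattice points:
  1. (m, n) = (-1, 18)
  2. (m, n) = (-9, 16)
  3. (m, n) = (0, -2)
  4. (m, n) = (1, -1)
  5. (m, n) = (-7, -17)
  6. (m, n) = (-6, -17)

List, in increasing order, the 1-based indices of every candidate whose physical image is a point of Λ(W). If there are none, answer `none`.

3, 6

Numerically λ ≈ 2.41421 and λ' = −1/λ ≈ -0.41421.
[1] lift (-1,18): star map gives -8.45584; window check 0.3 ≤ -8.45584 < 1.3 is false → out
[2] lift (-9,16): star map gives -15.62742; window check 0.3 ≤ -15.62742 < 1.3 is false → out
[3] lift (0,-2): star map gives 0.82843; window check 0.3 ≤ 0.82843 < 1.3 is true → IN Λ
[4] lift (1,-1): star map gives 1.41421; window check 0.3 ≤ 1.41421 < 1.3 is false → out
[5] lift (-7,-17): star map gives 0.04163; window check 0.3 ≤ 0.04163 < 1.3 is false → out
[6] lift (-6,-17): star map gives 1.04163; window check 0.3 ≤ 1.04163 < 1.3 is true → IN Λ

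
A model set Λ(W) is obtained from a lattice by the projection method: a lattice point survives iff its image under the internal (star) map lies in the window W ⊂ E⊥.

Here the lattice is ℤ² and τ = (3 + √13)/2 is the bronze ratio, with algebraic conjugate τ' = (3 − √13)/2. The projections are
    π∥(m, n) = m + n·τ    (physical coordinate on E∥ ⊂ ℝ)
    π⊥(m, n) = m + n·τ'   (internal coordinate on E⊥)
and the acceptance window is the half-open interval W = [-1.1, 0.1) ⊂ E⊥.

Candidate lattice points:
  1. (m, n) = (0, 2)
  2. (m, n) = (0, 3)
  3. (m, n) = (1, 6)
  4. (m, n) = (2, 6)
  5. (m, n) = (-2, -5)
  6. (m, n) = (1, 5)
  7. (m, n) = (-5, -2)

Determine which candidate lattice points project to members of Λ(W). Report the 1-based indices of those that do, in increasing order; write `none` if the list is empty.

Numerically τ ≈ 3.3028 and τ' = −1/τ ≈ -0.3028.
candidate 1: (m,n)=(0,2) → π∥ = 0+2·τ ≈ 6.6056, π⊥ = 0+2·τ' ≈ -0.6056 ∈ [-1.1, 0.1) ⇒ IN Λ
candidate 2: (m,n)=(0,3) → π∥ = 0+3·τ ≈ 9.9083, π⊥ = 0+3·τ' ≈ -0.9083 ∈ [-1.1, 0.1) ⇒ IN Λ
candidate 3: (m,n)=(1,6) → π∥ = 1+6·τ ≈ 20.8167, π⊥ = 1+6·τ' ≈ -0.8167 ∈ [-1.1, 0.1) ⇒ IN Λ
candidate 4: (m,n)=(2,6) → π∥ = 2+6·τ ≈ 21.8167, π⊥ = 2+6·τ' ≈ 0.1833 ∉ [-1.1, 0.1) ⇒ out
candidate 5: (m,n)=(-2,-5) → π∥ = -2-5·τ ≈ -18.5139, π⊥ = -2-5·τ' ≈ -0.4861 ∈ [-1.1, 0.1) ⇒ IN Λ
candidate 6: (m,n)=(1,5) → π∥ = 1+5·τ ≈ 17.5139, π⊥ = 1+5·τ' ≈ -0.5139 ∈ [-1.1, 0.1) ⇒ IN Λ
candidate 7: (m,n)=(-5,-2) → π∥ = -5-2·τ ≈ -11.6056, π⊥ = -5-2·τ' ≈ -4.3944 ∉ [-1.1, 0.1) ⇒ out

1, 2, 3, 5, 6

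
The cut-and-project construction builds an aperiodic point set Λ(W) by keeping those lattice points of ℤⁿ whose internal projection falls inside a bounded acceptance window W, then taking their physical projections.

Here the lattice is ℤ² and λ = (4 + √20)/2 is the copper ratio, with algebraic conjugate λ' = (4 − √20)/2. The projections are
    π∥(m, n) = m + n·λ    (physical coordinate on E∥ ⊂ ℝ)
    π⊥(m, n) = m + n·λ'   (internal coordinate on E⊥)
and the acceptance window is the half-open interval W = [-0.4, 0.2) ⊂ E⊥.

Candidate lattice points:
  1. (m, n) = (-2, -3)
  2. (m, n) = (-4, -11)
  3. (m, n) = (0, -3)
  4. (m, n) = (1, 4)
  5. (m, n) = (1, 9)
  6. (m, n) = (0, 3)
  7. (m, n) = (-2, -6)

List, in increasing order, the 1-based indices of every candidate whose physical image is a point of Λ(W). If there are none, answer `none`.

Numerically λ ≈ 4.2361 and λ' = −1/λ ≈ -0.2361.
candidate 1: (m,n)=(-2,-3) → π∥ = -2-3·λ ≈ -14.7082, π⊥ = -2-3·λ' ≈ -1.2918 ∉ [-0.4, 0.2) ⇒ out
candidate 2: (m,n)=(-4,-11) → π∥ = -4-11·λ ≈ -50.5967, π⊥ = -4-11·λ' ≈ -1.4033 ∉ [-0.4, 0.2) ⇒ out
candidate 3: (m,n)=(0,-3) → π∥ = 0-3·λ ≈ -12.7082, π⊥ = 0-3·λ' ≈ 0.7082 ∉ [-0.4, 0.2) ⇒ out
candidate 4: (m,n)=(1,4) → π∥ = 1+4·λ ≈ 17.9443, π⊥ = 1+4·λ' ≈ 0.0557 ∈ [-0.4, 0.2) ⇒ IN Λ
candidate 5: (m,n)=(1,9) → π∥ = 1+9·λ ≈ 39.1246, π⊥ = 1+9·λ' ≈ -1.1246 ∉ [-0.4, 0.2) ⇒ out
candidate 6: (m,n)=(0,3) → π∥ = 0+3·λ ≈ 12.7082, π⊥ = 0+3·λ' ≈ -0.7082 ∉ [-0.4, 0.2) ⇒ out
candidate 7: (m,n)=(-2,-6) → π∥ = -2-6·λ ≈ -27.4164, π⊥ = -2-6·λ' ≈ -0.5836 ∉ [-0.4, 0.2) ⇒ out

4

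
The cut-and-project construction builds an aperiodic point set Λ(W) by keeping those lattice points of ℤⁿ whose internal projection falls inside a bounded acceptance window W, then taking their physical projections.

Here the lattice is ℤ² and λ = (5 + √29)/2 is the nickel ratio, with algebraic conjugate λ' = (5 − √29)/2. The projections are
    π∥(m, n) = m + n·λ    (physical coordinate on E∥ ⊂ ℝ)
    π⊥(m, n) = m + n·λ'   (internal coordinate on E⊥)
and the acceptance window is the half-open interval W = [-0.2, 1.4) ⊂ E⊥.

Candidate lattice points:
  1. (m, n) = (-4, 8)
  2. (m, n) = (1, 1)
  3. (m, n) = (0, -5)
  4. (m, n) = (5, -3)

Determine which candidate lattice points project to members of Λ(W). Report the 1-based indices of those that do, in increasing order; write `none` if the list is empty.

2, 3

Numerically λ ≈ 5.192582 and λ' = −1/λ ≈ -0.192582.
#1 (-4,8): internal coord -4 + (8)·λ' = -5.540659; -5.540659 ∉ [-0.2, 1.4) → out
#2 (1,1): internal coord 1 + (1)·λ' = +0.807418; +0.807418 ∈ [-0.2, 1.4) → IN Λ
#3 (0,-5): internal coord 0 + (-5)·λ' = +0.962912; +0.962912 ∈ [-0.2, 1.4) → IN Λ
#4 (5,-3): internal coord 5 + (-3)·λ' = +5.577747; +5.577747 ∉ [-0.2, 1.4) → out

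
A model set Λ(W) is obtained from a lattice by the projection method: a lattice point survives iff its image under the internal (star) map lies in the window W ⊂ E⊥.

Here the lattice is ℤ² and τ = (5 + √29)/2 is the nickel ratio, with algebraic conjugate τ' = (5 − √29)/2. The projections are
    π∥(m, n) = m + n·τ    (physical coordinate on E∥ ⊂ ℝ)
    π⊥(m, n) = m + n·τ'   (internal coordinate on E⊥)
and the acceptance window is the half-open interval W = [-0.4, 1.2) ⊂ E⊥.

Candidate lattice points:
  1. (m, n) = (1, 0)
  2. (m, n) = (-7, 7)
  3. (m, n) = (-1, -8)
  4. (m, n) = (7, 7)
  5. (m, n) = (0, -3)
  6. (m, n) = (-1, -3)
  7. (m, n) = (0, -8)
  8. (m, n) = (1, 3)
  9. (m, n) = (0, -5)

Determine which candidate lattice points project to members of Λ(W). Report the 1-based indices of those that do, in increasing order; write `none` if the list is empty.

Compute τ' = (5−√29)/2 = -0.1926, so π⊥(m,n) = m -0.1926·n.
#1 (1,0): internal coord 1 + (0)·τ' = +1.0000; +1.0000 ∈ [-0.4, 1.2) → IN Λ
#2 (-7,7): internal coord -7 + (7)·τ' = -8.3481; -8.3481 ∉ [-0.4, 1.2) → out
#3 (-1,-8): internal coord -1 + (-8)·τ' = +0.5407; +0.5407 ∈ [-0.4, 1.2) → IN Λ
#4 (7,7): internal coord 7 + (7)·τ' = +5.6519; +5.6519 ∉ [-0.4, 1.2) → out
#5 (0,-3): internal coord 0 + (-3)·τ' = +0.5777; +0.5777 ∈ [-0.4, 1.2) → IN Λ
#6 (-1,-3): internal coord -1 + (-3)·τ' = -0.4223; -0.4223 ∉ [-0.4, 1.2) → out
#7 (0,-8): internal coord 0 + (-8)·τ' = +1.5407; +1.5407 ∉ [-0.4, 1.2) → out
#8 (1,3): internal coord 1 + (3)·τ' = +0.4223; +0.4223 ∈ [-0.4, 1.2) → IN Λ
#9 (0,-5): internal coord 0 + (-5)·τ' = +0.9629; +0.9629 ∈ [-0.4, 1.2) → IN Λ

1, 3, 5, 8, 9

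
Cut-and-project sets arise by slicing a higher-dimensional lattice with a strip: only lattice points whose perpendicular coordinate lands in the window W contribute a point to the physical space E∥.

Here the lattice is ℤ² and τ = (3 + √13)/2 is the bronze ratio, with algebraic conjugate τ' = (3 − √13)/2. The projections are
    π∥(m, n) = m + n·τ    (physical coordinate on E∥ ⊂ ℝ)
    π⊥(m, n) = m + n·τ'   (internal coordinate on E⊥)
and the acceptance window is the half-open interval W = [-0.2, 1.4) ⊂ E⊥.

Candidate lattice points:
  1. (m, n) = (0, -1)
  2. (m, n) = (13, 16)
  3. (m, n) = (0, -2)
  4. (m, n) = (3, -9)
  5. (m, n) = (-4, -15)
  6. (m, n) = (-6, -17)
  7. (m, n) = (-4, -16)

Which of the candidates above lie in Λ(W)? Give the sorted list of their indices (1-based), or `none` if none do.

1, 3, 5, 7

Numerically τ ≈ 3.30278 and τ' = −1/τ ≈ -0.30278.
#1 (0,-1): internal coord 0 + (-1)·τ' = +0.30278; +0.30278 ∈ [-0.2, 1.4) → IN Λ
#2 (13,16): internal coord 13 + (16)·τ' = +8.15559; +8.15559 ∉ [-0.2, 1.4) → out
#3 (0,-2): internal coord 0 + (-2)·τ' = +0.60555; +0.60555 ∈ [-0.2, 1.4) → IN Λ
#4 (3,-9): internal coord 3 + (-9)·τ' = +5.72498; +5.72498 ∉ [-0.2, 1.4) → out
#5 (-4,-15): internal coord -4 + (-15)·τ' = +0.54163; +0.54163 ∈ [-0.2, 1.4) → IN Λ
#6 (-6,-17): internal coord -6 + (-17)·τ' = -0.85281; -0.85281 ∉ [-0.2, 1.4) → out
#7 (-4,-16): internal coord -4 + (-16)·τ' = +0.84441; +0.84441 ∈ [-0.2, 1.4) → IN Λ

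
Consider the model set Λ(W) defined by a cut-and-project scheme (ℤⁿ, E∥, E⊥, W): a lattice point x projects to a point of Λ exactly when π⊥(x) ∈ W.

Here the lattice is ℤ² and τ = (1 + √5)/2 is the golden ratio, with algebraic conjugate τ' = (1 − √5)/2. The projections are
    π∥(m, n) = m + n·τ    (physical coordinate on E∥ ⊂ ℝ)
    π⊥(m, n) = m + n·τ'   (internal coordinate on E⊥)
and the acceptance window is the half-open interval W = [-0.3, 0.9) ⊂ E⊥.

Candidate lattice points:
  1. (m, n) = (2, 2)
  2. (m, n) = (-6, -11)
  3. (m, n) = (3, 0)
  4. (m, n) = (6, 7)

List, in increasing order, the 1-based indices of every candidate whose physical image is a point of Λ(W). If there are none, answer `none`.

Numerically τ ≈ 1.618034 and τ' = −1/τ ≈ -0.618034.
candidate 1: (m,n)=(2,2) → π∥ = 2+2·τ ≈ 5.236068, π⊥ = 2+2·τ' ≈ 0.763932 ∈ [-0.3, 0.9) ⇒ IN Λ
candidate 2: (m,n)=(-6,-11) → π∥ = -6-11·τ ≈ -23.798374, π⊥ = -6-11·τ' ≈ 0.798374 ∈ [-0.3, 0.9) ⇒ IN Λ
candidate 3: (m,n)=(3,0) → π∥ = 3+0·τ ≈ 3.000000, π⊥ = 3+0·τ' ≈ 3.000000 ∉ [-0.3, 0.9) ⇒ out
candidate 4: (m,n)=(6,7) → π∥ = 6+7·τ ≈ 17.326238, π⊥ = 6+7·τ' ≈ 1.673762 ∉ [-0.3, 0.9) ⇒ out

1, 2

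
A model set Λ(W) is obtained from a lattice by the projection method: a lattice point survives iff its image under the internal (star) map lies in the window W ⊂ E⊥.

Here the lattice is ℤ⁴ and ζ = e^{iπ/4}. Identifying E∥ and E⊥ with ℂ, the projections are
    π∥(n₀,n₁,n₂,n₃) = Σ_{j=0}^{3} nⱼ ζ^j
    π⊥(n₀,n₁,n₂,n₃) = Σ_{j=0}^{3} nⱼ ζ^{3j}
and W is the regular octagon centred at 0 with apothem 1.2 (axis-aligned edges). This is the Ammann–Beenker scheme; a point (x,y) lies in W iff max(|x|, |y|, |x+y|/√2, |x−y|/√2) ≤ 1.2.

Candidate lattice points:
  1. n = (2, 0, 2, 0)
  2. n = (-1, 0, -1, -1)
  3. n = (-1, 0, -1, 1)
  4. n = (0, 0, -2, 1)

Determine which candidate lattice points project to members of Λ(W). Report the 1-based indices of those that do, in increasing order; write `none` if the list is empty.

With ζ = e^{iπ/4} the internal vectors are ζ^0,ζ^3,ζ^6,ζ^9.
#1 (2, 0, 2, 0): internal (2.000000, -2.000000); octagon support 2.828427 vs apothem 1.2 → ∉ W
#2 (-1, 0, -1, -1): internal (-1.707107, 0.292893); octagon support 1.707107 vs apothem 1.2 → ∉ W
#3 (-1, 0, -1, 1): internal (-0.292893, 1.707107); octagon support 1.707107 vs apothem 1.2 → ∉ W
#4 (0, 0, -2, 1): internal (0.707107, 2.707107); octagon support 2.707107 vs apothem 1.2 → ∉ W

none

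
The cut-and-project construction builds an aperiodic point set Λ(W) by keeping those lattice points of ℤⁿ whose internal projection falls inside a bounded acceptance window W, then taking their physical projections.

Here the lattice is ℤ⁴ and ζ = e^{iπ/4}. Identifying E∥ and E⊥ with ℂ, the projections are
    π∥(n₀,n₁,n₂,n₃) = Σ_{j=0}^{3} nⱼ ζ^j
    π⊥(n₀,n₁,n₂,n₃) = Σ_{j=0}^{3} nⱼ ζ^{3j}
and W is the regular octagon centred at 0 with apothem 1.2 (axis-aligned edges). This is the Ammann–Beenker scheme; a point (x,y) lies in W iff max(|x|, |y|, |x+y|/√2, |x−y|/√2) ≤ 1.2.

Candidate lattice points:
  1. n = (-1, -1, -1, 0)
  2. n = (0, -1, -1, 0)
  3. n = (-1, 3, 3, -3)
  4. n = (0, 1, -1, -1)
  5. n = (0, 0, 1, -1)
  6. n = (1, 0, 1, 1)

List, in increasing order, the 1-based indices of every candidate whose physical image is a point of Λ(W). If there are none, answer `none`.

1, 2

Internal map: ζ^{3j} for j=0..3 gives (1,0), (−√2/2,√2/2), (0,−1), (√2/2,√2/2).
#1 (-1, -1, -1, 0): internal (-0.29289, 0.29289); octagon support 0.41421 vs apothem 1.2 → ∈ W
#2 (0, -1, -1, 0): internal (0.70711, 0.29289); octagon support 0.70711 vs apothem 1.2 → ∈ W
#3 (-1, 3, 3, -3): internal (-5.24264, -3.00000); octagon support 5.82843 vs apothem 1.2 → ∉ W
#4 (0, 1, -1, -1): internal (-1.41421, 1.00000); octagon support 1.70711 vs apothem 1.2 → ∉ W
#5 (0, 0, 1, -1): internal (-0.70711, -1.70711); octagon support 1.70711 vs apothem 1.2 → ∉ W
#6 (1, 0, 1, 1): internal (1.70711, -0.29289); octagon support 1.70711 vs apothem 1.2 → ∉ W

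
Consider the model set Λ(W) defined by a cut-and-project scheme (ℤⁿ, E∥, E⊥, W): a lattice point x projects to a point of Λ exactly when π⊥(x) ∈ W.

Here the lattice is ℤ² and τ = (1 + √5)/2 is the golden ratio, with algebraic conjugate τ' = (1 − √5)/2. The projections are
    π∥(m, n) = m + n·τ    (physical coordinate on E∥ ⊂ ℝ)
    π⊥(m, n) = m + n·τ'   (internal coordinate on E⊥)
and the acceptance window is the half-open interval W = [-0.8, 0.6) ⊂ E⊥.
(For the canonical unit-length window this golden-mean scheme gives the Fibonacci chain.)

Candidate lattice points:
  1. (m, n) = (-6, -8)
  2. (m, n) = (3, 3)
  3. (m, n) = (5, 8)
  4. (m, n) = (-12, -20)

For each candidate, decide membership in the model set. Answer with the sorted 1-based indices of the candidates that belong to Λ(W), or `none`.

τ' = (1−√5)/2 ≈ -0.6180.
candidate 1: (m,n)=(-6,-8) → π∥ = -6-8·τ ≈ -18.9443, π⊥ = -6-8·τ' ≈ -1.0557 ∉ [-0.8, 0.6) ⇒ out
candidate 2: (m,n)=(3,3) → π∥ = 3+3·τ ≈ 7.8541, π⊥ = 3+3·τ' ≈ 1.1459 ∉ [-0.8, 0.6) ⇒ out
candidate 3: (m,n)=(5,8) → π∥ = 5+8·τ ≈ 17.9443, π⊥ = 5+8·τ' ≈ 0.0557 ∈ [-0.8, 0.6) ⇒ IN Λ
candidate 4: (m,n)=(-12,-20) → π∥ = -12-20·τ ≈ -44.3607, π⊥ = -12-20·τ' ≈ 0.3607 ∈ [-0.8, 0.6) ⇒ IN Λ

3, 4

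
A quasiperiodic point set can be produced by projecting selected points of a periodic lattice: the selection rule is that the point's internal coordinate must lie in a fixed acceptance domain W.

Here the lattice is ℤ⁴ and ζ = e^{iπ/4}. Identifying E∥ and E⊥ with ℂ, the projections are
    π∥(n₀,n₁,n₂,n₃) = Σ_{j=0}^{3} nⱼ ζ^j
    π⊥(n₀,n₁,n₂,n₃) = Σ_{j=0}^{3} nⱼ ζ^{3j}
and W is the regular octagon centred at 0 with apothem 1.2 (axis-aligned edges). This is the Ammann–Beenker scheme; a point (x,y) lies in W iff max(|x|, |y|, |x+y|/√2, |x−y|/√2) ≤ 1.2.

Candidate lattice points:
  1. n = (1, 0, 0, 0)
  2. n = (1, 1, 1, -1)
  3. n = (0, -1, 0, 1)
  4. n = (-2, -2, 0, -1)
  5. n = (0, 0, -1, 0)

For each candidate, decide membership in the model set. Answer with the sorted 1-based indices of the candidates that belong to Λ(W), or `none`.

1, 2, 5

π⊥(n) = n₀ + n₁ζ³ + n₂ζ⁶ + n₃ζ⁹ where ζ = e^{iπ/4}.
candidate 1: n = (1, 0, 0, 0) → π⊥ ≈ (+1.0000, +0.0000); max(|x|,|y|,|x±y|/√2) = 1.0000 ≤ 1.2 ⇒ ∈ W
candidate 2: n = (1, 1, 1, -1) → π⊥ ≈ (-0.4142, -1.0000); max(|x|,|y|,|x±y|/√2) = 1.0000 ≤ 1.2 ⇒ ∈ W
candidate 3: n = (0, -1, 0, 1) → π⊥ ≈ (+1.4142, +0.0000); max(|x|,|y|,|x±y|/√2) = 1.4142 > 1.2 ⇒ ∉ W
candidate 4: n = (-2, -2, 0, -1) → π⊥ ≈ (-1.2929, -2.1213); max(|x|,|y|,|x±y|/√2) = 2.4142 > 1.2 ⇒ ∉ W
candidate 5: n = (0, 0, -1, 0) → π⊥ ≈ (+0.0000, +1.0000); max(|x|,|y|,|x±y|/√2) = 1.0000 ≤ 1.2 ⇒ ∈ W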